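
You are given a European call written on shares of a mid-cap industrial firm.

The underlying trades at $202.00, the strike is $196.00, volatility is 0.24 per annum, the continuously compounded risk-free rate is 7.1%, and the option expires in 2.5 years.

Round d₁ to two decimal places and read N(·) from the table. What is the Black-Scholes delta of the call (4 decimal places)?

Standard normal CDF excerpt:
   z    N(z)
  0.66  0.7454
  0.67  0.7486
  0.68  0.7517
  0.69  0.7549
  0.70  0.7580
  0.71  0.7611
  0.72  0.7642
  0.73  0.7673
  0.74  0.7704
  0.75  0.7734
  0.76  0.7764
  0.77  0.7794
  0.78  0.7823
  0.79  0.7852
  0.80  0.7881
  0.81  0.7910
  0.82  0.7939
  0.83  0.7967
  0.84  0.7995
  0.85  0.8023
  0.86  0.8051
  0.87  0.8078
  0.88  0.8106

0.7704

σ√T = 0.24·√2.5 = 0.3795
d₁ = [ln(202/196) + (0.071 + 0.24²/2)·2.5] / 0.3795 = [0.0302 + 0.2495] / 0.3795 = 0.7370 ⇒ 0.74
N(d₁) = N(0.74) = 0.7704
Δ_call = N(d₁) = 0.7704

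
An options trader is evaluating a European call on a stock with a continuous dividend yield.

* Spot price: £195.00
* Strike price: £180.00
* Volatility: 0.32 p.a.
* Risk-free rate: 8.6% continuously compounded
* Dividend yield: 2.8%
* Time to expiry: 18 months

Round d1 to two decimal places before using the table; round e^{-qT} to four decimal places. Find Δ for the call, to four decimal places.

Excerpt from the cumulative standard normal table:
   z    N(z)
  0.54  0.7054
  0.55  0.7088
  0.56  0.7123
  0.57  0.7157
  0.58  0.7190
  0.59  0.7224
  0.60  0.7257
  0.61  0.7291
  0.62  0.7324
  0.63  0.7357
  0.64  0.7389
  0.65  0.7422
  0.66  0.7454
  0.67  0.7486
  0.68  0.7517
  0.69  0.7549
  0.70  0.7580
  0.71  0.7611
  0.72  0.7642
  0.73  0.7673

0.7023

T = 1.5;  σ√T = 0.3919
d₁ = [ln(195/180) + (0.086 − 0.028 + 0.32²/2)·1.5] / 0.3919 = [0.0800 + 0.1638] / 0.3919 = 0.6222 → 0.62
N(d₁) = N(0.62) = 0.7324
Δ_call = exp(−qT)·N(d₁) = 0.9589·0.7324 = 0.7023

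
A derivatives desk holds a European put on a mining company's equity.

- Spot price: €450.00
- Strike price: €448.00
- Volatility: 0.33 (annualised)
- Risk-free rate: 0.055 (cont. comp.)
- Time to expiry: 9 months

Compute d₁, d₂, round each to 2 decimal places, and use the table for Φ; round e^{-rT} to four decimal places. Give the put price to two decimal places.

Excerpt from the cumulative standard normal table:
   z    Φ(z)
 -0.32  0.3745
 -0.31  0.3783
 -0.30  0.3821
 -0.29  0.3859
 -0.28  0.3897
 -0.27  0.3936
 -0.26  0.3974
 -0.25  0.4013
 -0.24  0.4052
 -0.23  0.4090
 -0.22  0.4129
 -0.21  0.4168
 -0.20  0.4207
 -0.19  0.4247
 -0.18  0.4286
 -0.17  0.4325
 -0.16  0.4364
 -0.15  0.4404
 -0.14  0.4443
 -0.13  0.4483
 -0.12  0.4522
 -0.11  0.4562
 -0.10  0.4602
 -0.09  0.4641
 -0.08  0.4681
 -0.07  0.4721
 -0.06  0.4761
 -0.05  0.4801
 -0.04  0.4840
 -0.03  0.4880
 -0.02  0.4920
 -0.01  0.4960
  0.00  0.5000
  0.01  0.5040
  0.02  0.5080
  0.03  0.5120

€39.57

T = 0.75;  σ√T = 0.2858
d₁ = [ln(450/448) + (0.055 + ½·0.33²)·0.75] / (σ√T) = (0.0045 + 0.0821) / 0.2858 = 0.3028 ⇒ 0.30
d₂ = 0.3028 − 0.2858 = 0.0170 ⇒ 0.02
exp(−rT) = exp(−0.055·0.75) = 0.9596
N(−d₂) = N(-0.02) = 0.4920;  N(−d₁) = N(-0.30) = 0.3821
P = 448·0.9596·0.4920 − 450·0.3821 = 211.5112 − 171.9450 = 39.5662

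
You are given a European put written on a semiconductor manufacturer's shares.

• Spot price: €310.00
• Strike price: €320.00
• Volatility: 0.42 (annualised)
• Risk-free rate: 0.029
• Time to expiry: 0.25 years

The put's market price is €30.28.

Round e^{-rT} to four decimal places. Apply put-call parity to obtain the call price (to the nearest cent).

€22.58

exp(−rT) = exp(−0.029·0.25) = 0.9928
Put-call parity: C − P = S − K·e^(−rT) = 310 − 320·0.9928 = 310 − 317.6960 = -7.6960
C = P + (C − P) = 30.28 + (-7.6960) = 22.5840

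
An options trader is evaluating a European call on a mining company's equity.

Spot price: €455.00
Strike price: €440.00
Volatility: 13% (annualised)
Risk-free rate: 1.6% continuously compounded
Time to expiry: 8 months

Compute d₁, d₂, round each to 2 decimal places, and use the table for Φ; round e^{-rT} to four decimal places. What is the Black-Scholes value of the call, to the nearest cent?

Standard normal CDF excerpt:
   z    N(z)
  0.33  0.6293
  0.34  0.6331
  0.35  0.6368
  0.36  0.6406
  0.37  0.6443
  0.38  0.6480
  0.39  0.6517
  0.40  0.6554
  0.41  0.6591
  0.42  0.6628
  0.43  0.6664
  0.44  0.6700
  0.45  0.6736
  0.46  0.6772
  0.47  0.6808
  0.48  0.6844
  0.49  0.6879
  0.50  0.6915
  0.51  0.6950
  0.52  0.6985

€30.89

T = 0.6667;  σ√T = 0.1061
d₁ = [ln(455/440) + (0.016 + ½·0.13²)·0.6667] / (σ√T) = (0.0335 + 0.0163) / 0.1061 = 0.4694 → 0.47
d₂ = 0.4694 − 0.1061 = 0.3632 → 0.36
e^(−rT) = e^(−0.016·0.6667) = 0.9894
N(d₁) = N(0.47) = 0.6808;  N(d₂) = N(0.36) = 0.6406
C = 455·0.6808 − 440·0.9894·0.6406 = 309.7640 − 278.8762 = 30.8878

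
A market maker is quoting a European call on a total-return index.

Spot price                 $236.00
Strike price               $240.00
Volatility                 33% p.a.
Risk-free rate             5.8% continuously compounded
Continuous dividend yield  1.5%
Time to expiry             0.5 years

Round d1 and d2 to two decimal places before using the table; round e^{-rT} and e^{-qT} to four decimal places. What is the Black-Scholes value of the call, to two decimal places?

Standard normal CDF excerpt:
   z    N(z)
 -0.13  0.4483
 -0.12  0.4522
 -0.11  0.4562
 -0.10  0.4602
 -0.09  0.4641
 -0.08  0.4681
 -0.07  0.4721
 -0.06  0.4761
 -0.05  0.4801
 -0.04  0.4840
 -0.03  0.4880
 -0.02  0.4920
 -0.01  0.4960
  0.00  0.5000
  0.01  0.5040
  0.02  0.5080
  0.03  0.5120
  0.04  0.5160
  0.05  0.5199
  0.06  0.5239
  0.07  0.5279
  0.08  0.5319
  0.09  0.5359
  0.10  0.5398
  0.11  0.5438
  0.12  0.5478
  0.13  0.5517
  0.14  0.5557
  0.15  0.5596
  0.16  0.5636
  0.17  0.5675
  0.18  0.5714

$22.87

σ√T = 0.33·√0.5 = 0.2333
d₁ = [ln(236/240) + (0.058 − 0.015 + ½·0.33²)·0.5] / (σ√T) = (-0.0168 + 0.0487) / 0.2333 = 0.1368 ≈ 0.14
d₂ = 0.1368 − 0.2333 = -0.0966 ≈ -0.10
e^(−qT) = e^(−0.015·0.5) = 0.9925;  e^(−rT) = e^(−0.058·0.5) = 0.9714
N(d₁) = N(0.14) = 0.5557;  N(d₂) = N(-0.10) = 0.4602
C = 236·0.9925·0.5557 − 240·0.9714·0.4602 = 130.1616 − 107.2892 = 22.8724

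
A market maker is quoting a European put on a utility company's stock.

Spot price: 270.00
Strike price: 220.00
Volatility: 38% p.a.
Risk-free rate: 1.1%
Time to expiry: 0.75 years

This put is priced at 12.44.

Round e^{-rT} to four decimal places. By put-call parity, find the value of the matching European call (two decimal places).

exp(−rT) = exp(−0.011·0.75) = 0.9918
Put-call parity: C − P = S − K·e^(−rT) = 270 − 220·0.9918 = 270 − 218.1960 = 51.8040
C = P + (C − P) = 12.44 + (51.8040) = 64.2440

64.24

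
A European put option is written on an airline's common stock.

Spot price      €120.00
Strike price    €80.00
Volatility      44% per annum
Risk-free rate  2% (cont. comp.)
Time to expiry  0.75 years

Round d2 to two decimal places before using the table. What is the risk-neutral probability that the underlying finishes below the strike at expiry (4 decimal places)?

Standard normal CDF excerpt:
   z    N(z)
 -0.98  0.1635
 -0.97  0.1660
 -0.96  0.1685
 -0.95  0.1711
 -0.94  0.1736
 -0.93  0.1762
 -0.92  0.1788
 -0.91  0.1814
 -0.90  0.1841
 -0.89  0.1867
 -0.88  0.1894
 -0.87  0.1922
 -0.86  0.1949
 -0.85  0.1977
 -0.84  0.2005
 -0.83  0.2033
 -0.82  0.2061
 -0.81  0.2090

σ√T = 0.44 × 0.8660 = 0.3811
d₁ = [ln(120/80) + (0.02 + 0.44²/2)·0.75] / 0.3811 = [0.4055 + 0.0876] / 0.3811 = 1.2940 ≈ 1.29
d₂ = d₁ − σ√T = 1.2940 − 0.3811 = 0.9129 ≈ 0.91
Pr(exercise) under Q = N(−d₂) = N(-0.91) = 0.1814

0.1814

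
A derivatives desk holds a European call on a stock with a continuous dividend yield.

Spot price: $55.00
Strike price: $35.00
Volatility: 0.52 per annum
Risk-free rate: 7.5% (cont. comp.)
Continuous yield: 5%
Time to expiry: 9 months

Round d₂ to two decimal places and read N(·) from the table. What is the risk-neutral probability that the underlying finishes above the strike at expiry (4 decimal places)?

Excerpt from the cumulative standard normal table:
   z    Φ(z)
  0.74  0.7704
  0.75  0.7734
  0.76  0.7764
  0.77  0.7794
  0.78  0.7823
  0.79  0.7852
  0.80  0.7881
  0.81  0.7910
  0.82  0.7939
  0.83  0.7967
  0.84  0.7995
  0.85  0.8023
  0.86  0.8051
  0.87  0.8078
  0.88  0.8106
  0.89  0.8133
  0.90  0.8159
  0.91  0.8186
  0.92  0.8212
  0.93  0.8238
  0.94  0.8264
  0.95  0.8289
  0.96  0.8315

0.7939

σ√T = 0.52·√0.75 = 0.4503
d₁ = [ln(55/35) + (0.075 − 0.05 + ½·0.52²)·0.75] / (σ√T) = (0.4520 + 0.1202) / 0.4503 = 1.2705 ≈ 1.27
d₂ = 1.2705 − 0.4503 = 0.8201 ≈ 0.82
Risk-neutral Pr[S_T > K] = N(d₂) = N(0.82) = 0.7939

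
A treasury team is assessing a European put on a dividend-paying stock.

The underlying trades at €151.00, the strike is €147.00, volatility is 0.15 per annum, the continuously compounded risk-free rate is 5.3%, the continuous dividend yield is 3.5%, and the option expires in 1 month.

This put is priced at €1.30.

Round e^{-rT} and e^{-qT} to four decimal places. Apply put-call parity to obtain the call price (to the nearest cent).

e^(−qT) = e^(−0.035·0.08333) = 0.9971;  e^(−rT) = e^(−0.053·0.08333) = 0.9956
Put-call parity: C − P = S·e^(−qT) − K·e^(−rT) = 151·0.9971 − 147·0.9956 = 150.5621 − 146.3532 = 4.2089
C = P + (C − P) = 1.30 + (4.2089) = 5.5089

€5.51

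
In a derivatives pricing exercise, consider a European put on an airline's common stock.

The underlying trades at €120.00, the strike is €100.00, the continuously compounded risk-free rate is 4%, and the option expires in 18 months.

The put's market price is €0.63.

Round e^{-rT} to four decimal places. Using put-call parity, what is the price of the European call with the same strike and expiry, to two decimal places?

€26.45

e^(−rT) = e^(−0.04·1.5) = 0.9418
Put-call parity: C − P = S − K·e^(−rT) = 120 − 100·0.9418 = 120 − 94.1800 = 25.8200
C = P + (C − P) = 0.63 + (25.8200) = 26.4500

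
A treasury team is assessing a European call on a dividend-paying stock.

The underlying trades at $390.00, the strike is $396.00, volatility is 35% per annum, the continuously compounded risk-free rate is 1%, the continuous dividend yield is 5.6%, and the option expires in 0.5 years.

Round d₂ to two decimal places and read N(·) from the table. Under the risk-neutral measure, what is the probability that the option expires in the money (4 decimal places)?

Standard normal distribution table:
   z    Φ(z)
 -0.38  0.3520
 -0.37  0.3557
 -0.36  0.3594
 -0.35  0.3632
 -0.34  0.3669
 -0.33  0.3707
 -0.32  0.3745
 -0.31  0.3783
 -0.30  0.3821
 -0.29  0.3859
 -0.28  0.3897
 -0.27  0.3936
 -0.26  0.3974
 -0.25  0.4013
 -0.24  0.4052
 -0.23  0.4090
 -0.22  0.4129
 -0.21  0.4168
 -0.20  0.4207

σ√T = 0.35·√0.5 = 0.2475
d₁ = [ln(390/396) + (0.01 − 0.056 + 0.35²/2)·0.5] / 0.2475 = [-0.0153 + 0.0076] / 0.2475 = -0.0309 ≈ -0.03
d₂ = d₁ − σ√T = -0.0309 − 0.2475 = -0.2784 ≈ -0.28
Pr(exercise) under Q = N(d₂) = 0.3897

0.3897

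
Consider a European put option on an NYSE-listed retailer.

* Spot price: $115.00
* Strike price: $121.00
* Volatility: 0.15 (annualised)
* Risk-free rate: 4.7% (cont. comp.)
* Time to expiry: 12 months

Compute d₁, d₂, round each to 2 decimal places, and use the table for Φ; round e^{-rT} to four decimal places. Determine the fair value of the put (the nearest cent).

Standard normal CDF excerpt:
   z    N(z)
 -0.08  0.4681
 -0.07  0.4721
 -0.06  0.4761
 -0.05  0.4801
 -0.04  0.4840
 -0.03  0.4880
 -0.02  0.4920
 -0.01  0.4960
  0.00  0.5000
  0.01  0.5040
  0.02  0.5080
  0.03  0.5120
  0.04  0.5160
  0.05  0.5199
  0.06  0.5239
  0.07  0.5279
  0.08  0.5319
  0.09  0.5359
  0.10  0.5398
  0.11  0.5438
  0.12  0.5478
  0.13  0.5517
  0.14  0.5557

σ√T = 0.15 × 1.0000 = 0.1500
ln(S/K) + (r + σ²/2)T = ln(115/121) + (0.047 + 0.15²/2)·1 = -0.0509 + 0.0582 = 0.0074
d₁ = 0.0074 / 0.1500 = 0.0493 ⇒ 0.05
d₂ = d₁ − σ√T = 0.0493 − 0.1500 = -0.1007 ⇒ -0.10
exp(−rT) = exp(−0.047·1) = 0.9541
P = 121·0.9541·N(0.10) − 115·N(-0.05) = 121·0.9541·0.5398 − 115·0.4801 = 62.3178 − 55.2115 = 7.1063

$7.11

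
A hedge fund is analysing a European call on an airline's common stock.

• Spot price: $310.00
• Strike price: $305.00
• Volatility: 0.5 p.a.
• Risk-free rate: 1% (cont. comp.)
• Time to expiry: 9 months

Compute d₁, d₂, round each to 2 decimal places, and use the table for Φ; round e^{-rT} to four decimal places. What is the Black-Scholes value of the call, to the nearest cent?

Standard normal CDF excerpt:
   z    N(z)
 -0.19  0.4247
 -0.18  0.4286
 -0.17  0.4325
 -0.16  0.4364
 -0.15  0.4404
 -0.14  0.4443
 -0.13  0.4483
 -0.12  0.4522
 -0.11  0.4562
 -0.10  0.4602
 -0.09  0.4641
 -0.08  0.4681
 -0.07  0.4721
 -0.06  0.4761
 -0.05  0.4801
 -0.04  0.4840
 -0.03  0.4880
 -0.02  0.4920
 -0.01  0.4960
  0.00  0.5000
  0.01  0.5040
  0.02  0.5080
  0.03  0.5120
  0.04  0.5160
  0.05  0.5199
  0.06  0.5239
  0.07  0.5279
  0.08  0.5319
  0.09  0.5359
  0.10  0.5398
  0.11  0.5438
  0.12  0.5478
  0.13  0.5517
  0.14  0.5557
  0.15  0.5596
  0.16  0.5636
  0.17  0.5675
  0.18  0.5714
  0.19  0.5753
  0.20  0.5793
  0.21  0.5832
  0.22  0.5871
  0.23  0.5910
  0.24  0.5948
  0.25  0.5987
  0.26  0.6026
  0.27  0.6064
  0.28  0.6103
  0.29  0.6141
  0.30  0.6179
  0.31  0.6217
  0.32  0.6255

$55.88

σ√T = 0.5·√0.75 = 0.4330
ln(S/K) + (r + σ²/2)T = ln(310/305) + (0.01 + 0.5²/2)·0.75 = 0.0163 + 0.1013 = 0.1175
d₁ = 0.1175 / 0.4330 = 0.2714 ≈ 0.27
d₂ = d₁ − σ√T = 0.2714 − 0.4330 = -0.1616 ≈ -0.16
e^(−rT) = e^(−0.01·0.75) = 0.9925
N(d₁) = N(0.27) = 0.6064;  N(d₂) = N(-0.16) = 0.4364
C = 310·0.6064 − 305·0.9925·0.4364 = 187.9840 − 132.1037 = 55.8803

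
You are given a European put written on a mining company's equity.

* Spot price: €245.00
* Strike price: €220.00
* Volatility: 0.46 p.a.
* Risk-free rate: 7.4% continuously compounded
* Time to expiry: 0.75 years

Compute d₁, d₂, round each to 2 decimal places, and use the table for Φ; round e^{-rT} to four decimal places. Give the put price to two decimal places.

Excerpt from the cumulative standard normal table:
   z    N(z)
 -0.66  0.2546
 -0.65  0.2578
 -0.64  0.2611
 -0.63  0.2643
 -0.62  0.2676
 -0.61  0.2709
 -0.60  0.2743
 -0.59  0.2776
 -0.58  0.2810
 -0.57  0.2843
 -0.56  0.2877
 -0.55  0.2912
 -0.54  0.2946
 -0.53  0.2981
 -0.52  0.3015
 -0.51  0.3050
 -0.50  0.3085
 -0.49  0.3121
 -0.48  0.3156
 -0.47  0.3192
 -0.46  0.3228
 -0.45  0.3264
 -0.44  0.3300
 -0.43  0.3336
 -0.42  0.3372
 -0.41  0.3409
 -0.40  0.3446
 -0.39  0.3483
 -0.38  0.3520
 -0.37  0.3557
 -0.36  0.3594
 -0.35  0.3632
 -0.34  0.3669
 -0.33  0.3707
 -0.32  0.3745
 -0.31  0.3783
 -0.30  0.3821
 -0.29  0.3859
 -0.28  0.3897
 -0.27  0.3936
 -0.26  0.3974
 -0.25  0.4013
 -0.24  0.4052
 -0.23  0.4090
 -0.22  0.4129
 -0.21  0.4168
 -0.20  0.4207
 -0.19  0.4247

€20.37

σ√T = 0.46·√0.75 = 0.3984
ln(S/K) + (r + σ²/2)T = ln(245/220) + (0.074 + 0.46²/2)·0.75 = 0.1076 + 0.1349 = 0.2425
d₁ = 0.2425 / 0.3984 = 0.6087 which rounds to 0.61
d₂ = d₁ − σ√T = 0.6087 − 0.3984 = 0.2103 which rounds to 0.21
e^(−rT) = e^(−0.074·0.75) = 0.9460
N(−d₂) = N(-0.21) = 0.4168;  N(−d₁) = N(-0.61) = 0.2709
P = 220·0.9460·0.4168 − 245·0.2709 = 86.7444 − 66.3705 = 20.3739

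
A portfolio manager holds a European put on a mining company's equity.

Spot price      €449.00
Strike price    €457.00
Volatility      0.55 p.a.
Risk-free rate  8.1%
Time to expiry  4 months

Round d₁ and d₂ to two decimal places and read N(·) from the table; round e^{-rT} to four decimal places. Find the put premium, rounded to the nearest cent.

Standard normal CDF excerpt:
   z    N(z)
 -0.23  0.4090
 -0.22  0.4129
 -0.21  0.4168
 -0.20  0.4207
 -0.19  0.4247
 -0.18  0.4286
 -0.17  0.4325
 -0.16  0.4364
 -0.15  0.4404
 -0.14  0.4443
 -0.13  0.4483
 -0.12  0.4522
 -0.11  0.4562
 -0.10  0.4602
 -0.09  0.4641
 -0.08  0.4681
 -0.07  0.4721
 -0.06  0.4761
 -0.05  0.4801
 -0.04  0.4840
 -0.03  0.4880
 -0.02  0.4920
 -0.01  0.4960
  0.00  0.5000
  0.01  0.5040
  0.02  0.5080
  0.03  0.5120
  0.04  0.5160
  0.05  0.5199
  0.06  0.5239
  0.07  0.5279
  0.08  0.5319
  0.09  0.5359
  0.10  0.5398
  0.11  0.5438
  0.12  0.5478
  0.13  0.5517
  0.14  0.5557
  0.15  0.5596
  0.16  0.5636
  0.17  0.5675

T = 0.3333;  σ√T = 0.3175
d₁ = [ln(449/457) + (0.081 + ½·0.55²)·0.3333] / (σ√T) = (-0.0177 + 0.0774) / 0.3175 = 0.1882 → 0.19
d₂ = 0.1882 − 0.3175 = -0.1294 → -0.13
e^(−rT) = e^(−0.081·0.3333) = 0.9734
P = 457·0.9734·N(0.13) − 449·N(-0.19) = 457·0.9734·0.5517 − 449·0.4247 = 245.4203 − 190.6903 = 54.7300

€54.73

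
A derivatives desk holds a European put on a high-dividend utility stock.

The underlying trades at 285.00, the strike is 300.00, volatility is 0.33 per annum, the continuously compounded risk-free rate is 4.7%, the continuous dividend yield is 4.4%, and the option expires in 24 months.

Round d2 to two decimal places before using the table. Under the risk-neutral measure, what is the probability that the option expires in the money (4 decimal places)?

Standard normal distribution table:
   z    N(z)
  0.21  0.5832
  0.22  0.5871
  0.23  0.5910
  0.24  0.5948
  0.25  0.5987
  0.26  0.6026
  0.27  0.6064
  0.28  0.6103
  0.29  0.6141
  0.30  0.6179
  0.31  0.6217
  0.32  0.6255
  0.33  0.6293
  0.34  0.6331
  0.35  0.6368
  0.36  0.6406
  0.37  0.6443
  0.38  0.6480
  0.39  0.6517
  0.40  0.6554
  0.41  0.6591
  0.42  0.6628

0.6293

σ√T = 0.33·√2 = 0.4667
d₁ = [ln(285/300) + (0.047 − 0.044 + 0.33²/2)·2] / 0.4667 = [-0.0513 + 0.1149] / 0.4667 = 0.1363 ⇒ 0.14
d₂ = d₁ − σ√T = 0.1363 − 0.4667 = -0.3304 ⇒ -0.33
Pr(exercise) under Q = N(−d₂) = N(0.33) = 0.6293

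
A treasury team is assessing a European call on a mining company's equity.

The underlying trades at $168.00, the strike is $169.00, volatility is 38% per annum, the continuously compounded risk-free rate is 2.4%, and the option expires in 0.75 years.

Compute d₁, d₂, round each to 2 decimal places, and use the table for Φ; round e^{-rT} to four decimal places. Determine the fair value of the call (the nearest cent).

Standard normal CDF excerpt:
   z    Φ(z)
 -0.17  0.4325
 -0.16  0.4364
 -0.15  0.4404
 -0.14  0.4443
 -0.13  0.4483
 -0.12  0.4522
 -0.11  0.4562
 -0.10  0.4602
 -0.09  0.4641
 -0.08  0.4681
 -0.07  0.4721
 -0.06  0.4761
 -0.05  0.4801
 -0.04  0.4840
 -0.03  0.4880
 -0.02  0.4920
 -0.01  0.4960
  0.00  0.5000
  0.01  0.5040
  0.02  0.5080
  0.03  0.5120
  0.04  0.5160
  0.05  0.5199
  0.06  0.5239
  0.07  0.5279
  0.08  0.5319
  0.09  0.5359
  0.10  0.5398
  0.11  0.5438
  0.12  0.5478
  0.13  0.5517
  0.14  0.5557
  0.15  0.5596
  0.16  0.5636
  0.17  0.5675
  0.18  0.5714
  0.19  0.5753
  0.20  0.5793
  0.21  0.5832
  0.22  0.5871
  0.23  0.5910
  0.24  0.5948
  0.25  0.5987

T = 0.75;  σ√T = 0.3291
d₁ = [ln(168/169) + (0.024 + 0.38²/2)·0.75] / 0.3291 = [-0.0059 + 0.0722] / 0.3291 = 0.2012 → 0.20
d₂ = d₁ − σ√T = 0.2012 − 0.3291 = -0.1279 → -0.13
e^(−rT) = e^(−0.024·0.75) = 0.9822
C = 168·N(0.20) − 169·0.9822·N(-0.13) = 168·0.5793 − 169·0.9822·0.4483 = 97.3224 − 74.4141 = 22.9083

$22.91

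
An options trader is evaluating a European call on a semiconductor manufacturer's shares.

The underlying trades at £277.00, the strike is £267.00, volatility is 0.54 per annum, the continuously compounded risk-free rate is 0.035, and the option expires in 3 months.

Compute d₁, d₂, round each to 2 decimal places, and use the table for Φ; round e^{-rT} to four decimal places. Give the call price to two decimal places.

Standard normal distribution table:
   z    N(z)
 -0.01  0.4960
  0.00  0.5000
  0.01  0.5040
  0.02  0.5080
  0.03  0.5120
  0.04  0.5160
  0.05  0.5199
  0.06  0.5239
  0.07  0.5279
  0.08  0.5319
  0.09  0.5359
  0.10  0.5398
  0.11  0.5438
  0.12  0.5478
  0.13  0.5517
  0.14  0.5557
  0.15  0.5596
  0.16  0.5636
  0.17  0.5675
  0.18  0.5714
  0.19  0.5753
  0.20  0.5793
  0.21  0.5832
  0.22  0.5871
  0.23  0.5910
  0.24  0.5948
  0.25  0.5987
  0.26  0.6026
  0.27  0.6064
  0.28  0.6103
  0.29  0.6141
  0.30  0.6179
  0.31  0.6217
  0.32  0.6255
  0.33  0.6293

£35.64

T = 0.25;  σ√T = 0.2700
d₁ = [ln(277/267) + (0.035 + 0.54²/2)·0.25] / 0.2700 = [0.0368 + 0.0452] / 0.2700 = 0.3036 → 0.30
d₂ = d₁ − σ√T = 0.3036 − 0.2700 = 0.0336 → 0.03
exp(−rT) = exp(−0.035·0.25) = 0.9913
N(d₁) = N(0.30) = 0.6179;  N(d₂) = N(0.03) = 0.5120
C = 277·0.6179 − 267·0.9913·0.5120 = 171.1583 − 135.5147 = 35.6436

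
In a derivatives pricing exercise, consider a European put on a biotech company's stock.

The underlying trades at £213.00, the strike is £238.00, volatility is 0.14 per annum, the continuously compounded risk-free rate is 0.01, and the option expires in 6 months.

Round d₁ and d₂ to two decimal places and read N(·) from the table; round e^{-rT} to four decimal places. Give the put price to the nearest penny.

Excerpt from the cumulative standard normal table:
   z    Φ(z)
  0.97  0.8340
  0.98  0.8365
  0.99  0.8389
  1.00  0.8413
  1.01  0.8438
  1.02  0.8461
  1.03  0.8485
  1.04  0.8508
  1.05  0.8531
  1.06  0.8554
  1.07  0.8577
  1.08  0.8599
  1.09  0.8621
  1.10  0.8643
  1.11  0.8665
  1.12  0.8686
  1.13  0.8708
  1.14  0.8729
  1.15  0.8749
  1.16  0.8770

£25.47

T = 0.5;  σ√T = 0.0990
d₁ = [ln(213/238) + (0.01 + 0.14²/2)·0.5] / 0.0990 = [-0.1110 + 0.0099] / 0.0990 = -1.0210 ⇒ -1.02
d₂ = d₁ − σ√T = -1.0210 − 0.0990 = -1.1200 ⇒ -1.12
e^(−rT) = e^(−0.01·0.5) = 0.9950
N(−d₂) = N(1.12) = 0.8686;  N(−d₁) = N(1.02) = 0.8461
P = 238·0.9950·0.8686 − 213·0.8461 = 205.6932 − 180.2193 = 25.4739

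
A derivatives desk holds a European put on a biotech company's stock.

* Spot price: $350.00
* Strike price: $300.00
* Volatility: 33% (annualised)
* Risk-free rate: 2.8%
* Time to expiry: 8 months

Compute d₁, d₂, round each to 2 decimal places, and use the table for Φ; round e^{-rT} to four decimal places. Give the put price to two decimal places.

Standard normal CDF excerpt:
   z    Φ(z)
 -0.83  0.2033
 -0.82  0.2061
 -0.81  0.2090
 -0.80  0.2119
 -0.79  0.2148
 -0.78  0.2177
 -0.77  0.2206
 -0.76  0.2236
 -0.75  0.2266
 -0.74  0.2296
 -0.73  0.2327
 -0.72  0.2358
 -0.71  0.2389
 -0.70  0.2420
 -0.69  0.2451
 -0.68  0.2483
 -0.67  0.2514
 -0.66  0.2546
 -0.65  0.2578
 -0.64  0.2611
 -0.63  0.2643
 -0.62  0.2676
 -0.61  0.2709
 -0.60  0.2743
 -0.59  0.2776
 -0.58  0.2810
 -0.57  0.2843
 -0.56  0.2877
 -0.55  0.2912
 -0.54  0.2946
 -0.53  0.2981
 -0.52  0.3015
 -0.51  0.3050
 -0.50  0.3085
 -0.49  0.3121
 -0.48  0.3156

σ√T = 0.33·√0.6667 = 0.2694
d₁ = [ln(350/300) + (0.028 + 0.33²/2)·0.6667] / 0.2694 = [0.1542 + 0.0550] / 0.2694 = 0.7761 ≈ 0.78
d₂ = d₁ − σ√T = 0.7761 − 0.2694 = 0.5067 ≈ 0.51
exp(−rT) = exp(−0.028·0.6667) = 0.9815
N(−d₂) = N(-0.51) = 0.3050;  N(−d₁) = N(-0.78) = 0.2177
P = 300·0.9815·0.3050 − 350·0.2177 = 89.8072 − 76.1950 = 13.6122

$13.61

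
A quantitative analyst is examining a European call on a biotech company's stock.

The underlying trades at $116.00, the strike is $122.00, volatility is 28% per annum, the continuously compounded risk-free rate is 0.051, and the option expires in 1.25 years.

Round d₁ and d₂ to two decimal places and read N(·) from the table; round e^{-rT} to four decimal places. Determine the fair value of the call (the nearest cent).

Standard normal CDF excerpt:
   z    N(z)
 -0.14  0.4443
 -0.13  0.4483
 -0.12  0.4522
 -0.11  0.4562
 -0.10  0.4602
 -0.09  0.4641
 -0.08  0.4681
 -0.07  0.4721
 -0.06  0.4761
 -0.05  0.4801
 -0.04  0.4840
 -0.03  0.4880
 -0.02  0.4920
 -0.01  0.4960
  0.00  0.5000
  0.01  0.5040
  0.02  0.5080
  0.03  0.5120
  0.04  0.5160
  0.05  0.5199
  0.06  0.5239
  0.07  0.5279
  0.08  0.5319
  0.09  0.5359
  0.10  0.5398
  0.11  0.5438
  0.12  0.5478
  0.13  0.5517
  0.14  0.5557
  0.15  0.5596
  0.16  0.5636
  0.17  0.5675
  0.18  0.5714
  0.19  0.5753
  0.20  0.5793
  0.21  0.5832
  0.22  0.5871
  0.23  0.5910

T = 1.25;  σ√T = 0.3130
d₁ = [ln(116/122) + (0.051 + 0.28²/2)·1.25] / 0.3130 = [-0.0504 + 0.1128] / 0.3130 = 0.1991 → 0.20
d₂ = d₁ − σ√T = 0.1991 − 0.3130 = -0.1140 → -0.11
e^(−rT) = e^(−0.051·1.25) = 0.9382
N(d₁) = N(0.20) = 0.5793;  N(d₂) = N(-0.11) = 0.4562
C = 116·0.5793 − 122·0.9382·0.4562 = 67.1988 − 52.2168 = 14.9820

$14.98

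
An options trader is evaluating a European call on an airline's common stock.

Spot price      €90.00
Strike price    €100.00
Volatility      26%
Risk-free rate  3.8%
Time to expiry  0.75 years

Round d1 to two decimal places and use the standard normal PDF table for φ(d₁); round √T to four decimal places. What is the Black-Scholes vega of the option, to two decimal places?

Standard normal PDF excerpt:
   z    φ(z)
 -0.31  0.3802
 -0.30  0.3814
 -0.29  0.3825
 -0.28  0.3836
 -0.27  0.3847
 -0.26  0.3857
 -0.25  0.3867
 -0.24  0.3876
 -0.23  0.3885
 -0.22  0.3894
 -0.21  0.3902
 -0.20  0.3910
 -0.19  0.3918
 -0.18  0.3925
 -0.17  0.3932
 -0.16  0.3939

σ√T = 0.26·√0.75 = 0.2252
d₁ = [ln(90/100) + (0.038 + 0.26²/2)·0.75] / 0.2252 = [-0.1054 + 0.0539] / 0.2252 = -0.2288 ≈ -0.23
√T = √0.75 = 0.8660
φ(d₁) = φ(-0.23) = 0.3885
vega = S·φ(d₁)·√T = 90·0.3885·0.8660 = 30.2797

30.28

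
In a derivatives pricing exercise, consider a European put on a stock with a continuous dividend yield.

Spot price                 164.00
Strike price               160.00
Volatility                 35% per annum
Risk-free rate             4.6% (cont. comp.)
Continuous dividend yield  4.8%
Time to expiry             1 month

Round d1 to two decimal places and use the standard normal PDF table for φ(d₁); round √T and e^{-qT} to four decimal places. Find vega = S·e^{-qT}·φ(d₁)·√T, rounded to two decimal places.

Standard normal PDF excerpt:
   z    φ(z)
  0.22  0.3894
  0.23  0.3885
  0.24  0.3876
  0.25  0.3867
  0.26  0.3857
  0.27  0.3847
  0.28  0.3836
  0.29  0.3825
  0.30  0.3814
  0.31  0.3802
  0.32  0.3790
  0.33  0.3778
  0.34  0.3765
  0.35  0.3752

18.04

σ√T = 0.35 × 0.2887 = 0.1010
ln(S/K) + (r − q + σ²/2)T = ln(164/160) + (0.046 − 0.048 + 0.35²/2)·0.08333 = 0.0247 + 0.0049 = 0.0296
d₁ = 0.0296 / 0.1010 = 0.2933 which rounds to 0.29
√T = √0.08333 = 0.2887
φ(d₁) = φ(0.29) = 0.3825
exp(−qT) = exp(−0.048·0.08333) = 0.9960
vega = S·exp(−qT)·φ(d₁)·√T = 164·0.9960·0.3825·0.2887 = 18.0377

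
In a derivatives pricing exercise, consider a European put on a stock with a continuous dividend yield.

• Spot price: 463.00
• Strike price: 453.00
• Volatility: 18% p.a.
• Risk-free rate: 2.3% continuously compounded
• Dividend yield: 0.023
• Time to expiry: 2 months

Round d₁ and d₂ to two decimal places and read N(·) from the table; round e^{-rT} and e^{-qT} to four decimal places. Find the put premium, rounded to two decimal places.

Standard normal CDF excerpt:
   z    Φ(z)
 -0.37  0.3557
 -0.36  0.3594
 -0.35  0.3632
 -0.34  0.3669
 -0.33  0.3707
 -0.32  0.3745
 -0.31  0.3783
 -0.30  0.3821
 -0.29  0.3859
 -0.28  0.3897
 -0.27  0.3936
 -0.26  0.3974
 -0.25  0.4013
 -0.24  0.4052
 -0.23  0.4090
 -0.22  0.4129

8.36

σ√T = 0.18 × 0.4082 = 0.0735
d₁ = [ln(463/453) + (0.023 − 0.023 + ½·0.18²)·0.1667] / (σ√T) = (0.0218 + 0.0027) / 0.0735 = 0.3339 → 0.33
d₂ = 0.3339 − 0.0735 = 0.2604 → 0.26
e^(−qT) = e^(−0.023·0.1667) = 0.9962;  e^(−rT) = e^(−0.023·0.1667) = 0.9962
P = 453·0.9962·N(-0.26) − 463·0.9962·N(-0.33) = 453·0.9962·0.3974 − 463·0.9962·0.3707 = 179.3381 − 170.9819 = 8.3562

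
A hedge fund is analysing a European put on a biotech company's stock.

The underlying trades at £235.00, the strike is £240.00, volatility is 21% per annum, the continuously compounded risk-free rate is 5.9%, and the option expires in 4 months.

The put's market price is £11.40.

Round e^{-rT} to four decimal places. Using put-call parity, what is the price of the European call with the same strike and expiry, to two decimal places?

e^(−rT) = e^(−0.059·0.3333) = 0.9805
Put-call parity: C − P = S − K·e^(−rT) = 235 − 240·0.9805 = 235 − 235.3200 = -0.3200
C = P + (C − P) = 11.40 + (-0.3200) = 11.0800

£11.08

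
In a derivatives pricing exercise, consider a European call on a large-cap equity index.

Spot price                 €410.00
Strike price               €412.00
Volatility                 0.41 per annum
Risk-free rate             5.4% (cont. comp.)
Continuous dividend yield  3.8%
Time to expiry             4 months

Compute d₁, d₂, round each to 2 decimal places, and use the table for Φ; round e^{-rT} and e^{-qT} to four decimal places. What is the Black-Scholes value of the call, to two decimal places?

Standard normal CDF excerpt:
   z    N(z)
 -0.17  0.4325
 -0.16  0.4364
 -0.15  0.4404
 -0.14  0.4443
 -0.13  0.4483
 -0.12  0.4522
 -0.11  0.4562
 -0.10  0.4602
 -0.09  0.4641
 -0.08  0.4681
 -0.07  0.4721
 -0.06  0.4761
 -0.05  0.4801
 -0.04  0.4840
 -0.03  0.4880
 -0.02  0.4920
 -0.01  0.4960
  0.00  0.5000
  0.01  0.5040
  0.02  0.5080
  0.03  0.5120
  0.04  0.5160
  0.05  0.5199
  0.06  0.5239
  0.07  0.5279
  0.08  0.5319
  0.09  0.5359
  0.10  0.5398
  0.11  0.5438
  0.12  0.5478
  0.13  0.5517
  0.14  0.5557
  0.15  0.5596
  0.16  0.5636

€38.78

σ√T = 0.41 × 0.5774 = 0.2367
ln(S/K) + (r − q + σ²/2)T = ln(410/412) + (0.054 − 0.038 + 0.41²/2)·0.3333 = -0.0049 + 0.0333 = 0.0285
d₁ = 0.0285 / 0.2367 = 0.1203 which rounds to 0.12
d₂ = d₁ − σ√T = 0.1203 − 0.2367 = -0.1164 which rounds to -0.12
e^(−qT) = e^(−0.038·0.3333) = 0.9874;  e^(−rT) = e^(−0.054·0.3333) = 0.9822
N(d₁) = N(0.12) = 0.5478;  N(d₂) = N(-0.12) = 0.4522
C = 410·0.9874·0.5478 − 412·0.9822·0.4522 = 221.7681 − 182.9901 = 38.7779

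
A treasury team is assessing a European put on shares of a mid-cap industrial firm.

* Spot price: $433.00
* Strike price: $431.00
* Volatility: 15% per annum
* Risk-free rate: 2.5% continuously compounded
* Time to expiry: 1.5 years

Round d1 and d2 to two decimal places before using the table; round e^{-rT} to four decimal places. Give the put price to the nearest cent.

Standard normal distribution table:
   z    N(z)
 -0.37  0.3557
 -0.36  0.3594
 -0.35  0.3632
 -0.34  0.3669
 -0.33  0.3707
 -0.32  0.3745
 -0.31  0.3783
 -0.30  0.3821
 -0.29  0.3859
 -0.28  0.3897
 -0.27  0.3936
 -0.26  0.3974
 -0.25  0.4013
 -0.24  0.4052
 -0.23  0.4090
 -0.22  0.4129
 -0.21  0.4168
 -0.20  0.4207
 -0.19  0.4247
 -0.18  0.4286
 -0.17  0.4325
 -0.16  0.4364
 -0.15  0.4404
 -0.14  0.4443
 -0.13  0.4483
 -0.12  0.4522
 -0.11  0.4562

σ√T = 0.15 × 1.2247 = 0.1837
d₁ = [ln(433/431) + (0.025 + 0.15²/2)·1.5] / 0.1837 = [0.0046 + 0.0544] / 0.1837 = 0.3212 ≈ 0.32
d₂ = d₁ − σ√T = 0.3212 − 0.1837 = 0.1375 ≈ 0.14
e^(−rT) = e^(−0.025·1.5) = 0.9632
P = 431·0.9632·N(-0.14) − 433·N(-0.32) = 431·0.9632·0.4443 − 433·0.3745 = 184.4463 − 162.1585 = 22.2878

$22.29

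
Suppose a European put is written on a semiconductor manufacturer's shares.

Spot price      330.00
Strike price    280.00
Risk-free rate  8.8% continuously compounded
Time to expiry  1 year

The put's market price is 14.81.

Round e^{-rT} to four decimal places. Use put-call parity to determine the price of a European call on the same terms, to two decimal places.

88.39

e^(−rT) = e^(−0.088·1) = 0.9158
Put-call parity: C − P = S − K·e^(−rT) = 330 − 280·0.9158 = 330 − 256.4240 = 73.5760
C = P + (C − P) = 14.81 + (73.5760) = 88.3860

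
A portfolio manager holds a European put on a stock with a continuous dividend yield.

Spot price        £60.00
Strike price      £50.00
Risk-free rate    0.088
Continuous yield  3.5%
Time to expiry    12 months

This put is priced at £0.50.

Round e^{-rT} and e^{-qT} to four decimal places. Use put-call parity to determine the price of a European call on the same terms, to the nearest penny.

exp(−qT) = exp(−0.035·1) = 0.9656;  exp(−rT) = exp(−0.088·1) = 0.9158
Put-call parity: C − P = S·e^(−qT) − K·e^(−rT) = 60·0.9656 − 50·0.9158 = 57.9360 − 45.7900 = 12.1460
C = P + (C − P) = 0.50 + (12.1460) = 12.6460

£12.65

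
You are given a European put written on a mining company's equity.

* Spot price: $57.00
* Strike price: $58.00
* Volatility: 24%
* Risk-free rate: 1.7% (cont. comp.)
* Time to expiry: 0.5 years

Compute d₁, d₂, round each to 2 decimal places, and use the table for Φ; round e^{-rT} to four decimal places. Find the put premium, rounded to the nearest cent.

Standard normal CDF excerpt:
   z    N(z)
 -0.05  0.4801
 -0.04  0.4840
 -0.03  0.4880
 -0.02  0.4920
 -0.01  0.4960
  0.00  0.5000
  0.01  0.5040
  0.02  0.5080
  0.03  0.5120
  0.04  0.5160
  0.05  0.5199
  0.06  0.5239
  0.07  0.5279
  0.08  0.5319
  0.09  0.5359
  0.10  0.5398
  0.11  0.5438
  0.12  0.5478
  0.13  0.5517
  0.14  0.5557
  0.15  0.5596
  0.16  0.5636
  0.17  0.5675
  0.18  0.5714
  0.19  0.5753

$4.14

σ√T = 0.24·√0.5 = 0.1697
d₁ = [ln(57/58) + (0.017 + 0.24²/2)·0.5] / 0.1697 = [-0.0174 + 0.0229] / 0.1697 = 0.0325 which rounds to 0.03
d₂ = d₁ − σ√T = 0.0325 − 0.1697 = -0.1372 which rounds to -0.14
e^(−rT) = e^(−0.017·0.5) = 0.9915
P = 58·0.9915·N(0.14) − 57·N(-0.03) = 58·0.9915·0.5557 − 57·0.4880 = 31.9566 − 27.8160 = 4.1406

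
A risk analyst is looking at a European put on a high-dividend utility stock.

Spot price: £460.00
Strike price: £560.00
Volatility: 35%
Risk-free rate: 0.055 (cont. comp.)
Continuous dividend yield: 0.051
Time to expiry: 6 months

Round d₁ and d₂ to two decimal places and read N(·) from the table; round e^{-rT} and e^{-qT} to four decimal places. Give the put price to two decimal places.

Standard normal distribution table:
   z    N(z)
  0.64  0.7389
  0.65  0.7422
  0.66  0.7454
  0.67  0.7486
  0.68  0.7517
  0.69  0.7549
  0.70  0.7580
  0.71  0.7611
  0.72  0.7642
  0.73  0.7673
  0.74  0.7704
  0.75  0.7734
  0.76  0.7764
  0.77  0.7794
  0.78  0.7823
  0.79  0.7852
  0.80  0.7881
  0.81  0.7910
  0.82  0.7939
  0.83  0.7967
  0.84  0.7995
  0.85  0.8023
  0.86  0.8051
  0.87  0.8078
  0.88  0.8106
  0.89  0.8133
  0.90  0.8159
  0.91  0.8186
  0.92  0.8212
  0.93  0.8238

£111.75

σ√T = 0.35·√0.5 = 0.2475
ln(S/K) + (r − q + σ²/2)T = ln(460/560) + (0.055 − 0.051 + 0.35²/2)·0.5 = -0.1967 + 0.0326 = -0.1641
d₁ = -0.1641 / 0.2475 = -0.6630 → -0.66
d₂ = d₁ − σ√T = -0.6630 − 0.2475 = -0.9105 → -0.91
e^(−qT) = e^(−0.051·0.5) = 0.9748;  e^(−rT) = e^(−0.055·0.5) = 0.9729
N(−d₂) = N(0.91) = 0.8186;  N(−d₁) = N(0.66) = 0.7454
P = 560·0.9729·0.8186 − 460·0.9748·0.7454 = 445.9929 − 334.2433 = 111.7496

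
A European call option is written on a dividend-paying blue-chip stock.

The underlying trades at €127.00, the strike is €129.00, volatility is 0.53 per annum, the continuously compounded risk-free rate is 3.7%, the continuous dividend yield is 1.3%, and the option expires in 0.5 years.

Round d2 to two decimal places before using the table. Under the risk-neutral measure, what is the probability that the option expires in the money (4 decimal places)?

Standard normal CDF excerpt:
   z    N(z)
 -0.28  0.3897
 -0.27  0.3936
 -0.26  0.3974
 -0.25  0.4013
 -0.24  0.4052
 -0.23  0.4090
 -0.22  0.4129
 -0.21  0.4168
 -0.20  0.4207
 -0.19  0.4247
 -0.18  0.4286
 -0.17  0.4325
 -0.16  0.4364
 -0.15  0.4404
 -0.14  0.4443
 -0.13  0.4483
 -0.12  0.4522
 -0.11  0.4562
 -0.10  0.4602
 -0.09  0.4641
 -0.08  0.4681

0.4207

σ√T = 0.53·√0.5 = 0.3748
d₁ = [ln(127/129) + (0.037 − 0.013 + 0.53²/2)·0.5] / 0.3748 = [-0.0156 + 0.0822] / 0.3748 = 0.1777 which rounds to 0.18
d₂ = d₁ − σ√T = 0.1777 − 0.3748 = -0.1971 which rounds to -0.20
Risk-neutral Pr[S_T > K] = N(d₂) = N(-0.20) = 0.4207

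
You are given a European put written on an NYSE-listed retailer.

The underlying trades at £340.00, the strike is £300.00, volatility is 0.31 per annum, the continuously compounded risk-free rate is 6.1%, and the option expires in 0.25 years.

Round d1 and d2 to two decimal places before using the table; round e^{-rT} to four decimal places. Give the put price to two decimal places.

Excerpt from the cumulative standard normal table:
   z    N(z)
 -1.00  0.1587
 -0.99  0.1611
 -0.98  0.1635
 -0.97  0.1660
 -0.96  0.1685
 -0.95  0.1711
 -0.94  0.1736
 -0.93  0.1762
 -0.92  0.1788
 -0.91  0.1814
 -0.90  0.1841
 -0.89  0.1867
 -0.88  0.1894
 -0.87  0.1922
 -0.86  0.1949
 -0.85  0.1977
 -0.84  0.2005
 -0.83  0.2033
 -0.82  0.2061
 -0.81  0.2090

£4.48

σ√T = 0.31 × 0.5000 = 0.1550
d₁ = [ln(340/300) + (0.061 + 0.31²/2)·0.25] / 0.1550 = [0.1252 + 0.0273] / 0.1550 = 0.9834 ≈ 0.98
d₂ = d₁ − σ√T = 0.9834 − 0.1550 = 0.8284 ≈ 0.83
e^(−rT) = e^(−0.061·0.25) = 0.9849
N(−d₂) = N(-0.83) = 0.2033;  N(−d₁) = N(-0.98) = 0.1635
P = 300·0.9849·0.2033 − 340·0.1635 = 60.0691 − 55.5900 = 4.4791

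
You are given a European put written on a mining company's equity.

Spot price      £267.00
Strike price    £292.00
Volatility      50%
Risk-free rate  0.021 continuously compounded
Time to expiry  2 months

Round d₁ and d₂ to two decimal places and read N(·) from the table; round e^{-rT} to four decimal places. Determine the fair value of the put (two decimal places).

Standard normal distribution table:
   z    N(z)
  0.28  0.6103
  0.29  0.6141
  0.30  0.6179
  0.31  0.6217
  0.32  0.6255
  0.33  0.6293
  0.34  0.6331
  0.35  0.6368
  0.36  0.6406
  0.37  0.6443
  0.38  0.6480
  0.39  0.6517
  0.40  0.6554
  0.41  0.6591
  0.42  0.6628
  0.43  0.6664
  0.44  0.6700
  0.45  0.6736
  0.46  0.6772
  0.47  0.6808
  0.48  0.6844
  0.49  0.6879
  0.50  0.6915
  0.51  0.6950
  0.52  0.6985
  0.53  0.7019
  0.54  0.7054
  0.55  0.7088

£36.24

σ√T = 0.5 × 0.4082 = 0.2041
d₁ = [ln(267/292) + (0.021 + ½·0.5²)·0.1667] / (σ√T) = (-0.0895 + 0.0243) / 0.2041 = -0.3193 ⇒ -0.32
d₂ = -0.3193 − 0.2041 = -0.5234 ⇒ -0.52
exp(−rT) = exp(−0.021·0.1667) = 0.9965
N(−d₂) = N(0.52) = 0.6985;  N(−d₁) = N(0.32) = 0.6255
P = 292·0.9965·0.6985 − 267·0.6255 = 203.2481 − 167.0085 = 36.2396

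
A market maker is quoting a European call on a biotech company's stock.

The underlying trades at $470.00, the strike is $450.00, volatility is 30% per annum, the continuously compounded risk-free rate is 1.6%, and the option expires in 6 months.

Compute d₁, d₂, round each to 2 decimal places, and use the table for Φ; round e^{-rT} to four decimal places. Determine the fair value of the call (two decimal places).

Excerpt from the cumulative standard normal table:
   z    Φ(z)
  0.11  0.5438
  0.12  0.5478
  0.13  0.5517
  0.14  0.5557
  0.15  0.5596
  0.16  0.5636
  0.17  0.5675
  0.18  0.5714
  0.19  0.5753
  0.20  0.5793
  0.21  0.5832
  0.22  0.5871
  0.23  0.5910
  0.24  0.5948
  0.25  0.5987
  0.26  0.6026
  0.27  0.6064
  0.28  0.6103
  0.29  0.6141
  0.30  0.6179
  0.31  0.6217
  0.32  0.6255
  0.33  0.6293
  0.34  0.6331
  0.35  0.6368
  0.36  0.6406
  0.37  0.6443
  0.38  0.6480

$51.23

σ√T = 0.3·√0.5 = 0.2121
d₁ = [ln(470/450) + (0.016 + 0.3²/2)·0.5] / 0.2121 = [0.0435 + 0.0305] / 0.2121 = 0.3488 which rounds to 0.35
d₂ = d₁ − σ√T = 0.3488 − 0.2121 = 0.1366 which rounds to 0.14
e^(−rT) = e^(−0.016·0.5) = 0.9920
N(d₁) = N(0.35) = 0.6368;  N(d₂) = N(0.14) = 0.5557
C = 470·0.6368 − 450·0.9920·0.5557 = 299.2960 − 248.0645 = 51.2315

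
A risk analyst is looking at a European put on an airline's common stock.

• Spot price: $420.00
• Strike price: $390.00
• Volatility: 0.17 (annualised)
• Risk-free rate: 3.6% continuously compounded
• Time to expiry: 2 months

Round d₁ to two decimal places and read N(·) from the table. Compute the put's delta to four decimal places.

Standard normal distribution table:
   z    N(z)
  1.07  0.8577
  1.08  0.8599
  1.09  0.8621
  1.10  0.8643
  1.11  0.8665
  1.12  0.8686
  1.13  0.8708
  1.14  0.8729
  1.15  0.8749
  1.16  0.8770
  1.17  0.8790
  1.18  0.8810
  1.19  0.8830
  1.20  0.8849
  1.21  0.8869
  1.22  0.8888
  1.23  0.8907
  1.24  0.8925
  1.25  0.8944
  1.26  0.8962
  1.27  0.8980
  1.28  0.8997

σ√T = 0.17 × 0.4082 = 0.0694
ln(S/K) + (r + σ²/2)T = ln(420/390) + (0.036 + 0.17²/2)·0.1667 = 0.0741 + 0.0084 = 0.0825
d₁ = 0.0825 / 0.0694 = 1.1890 → 1.19
N(d₁) = N(1.19) = 0.8830
Δ_put = N(d₁) − 1 = 0.8830 − 1 = -0.1170

-0.1170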